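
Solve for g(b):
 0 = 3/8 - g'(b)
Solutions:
 g(b) = C1 + 3*b/8


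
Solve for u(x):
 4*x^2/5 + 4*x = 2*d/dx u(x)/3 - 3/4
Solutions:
 u(x) = C1 + 2*x^3/5 + 3*x^2 + 9*x/8


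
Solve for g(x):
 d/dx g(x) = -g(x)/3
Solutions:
 g(x) = C1*exp(-x/3)


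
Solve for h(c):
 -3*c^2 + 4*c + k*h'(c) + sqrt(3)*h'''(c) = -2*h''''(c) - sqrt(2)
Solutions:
 h(c) = C1 + C2*exp(-c*(3^(1/3)*(18*k + sqrt((18*k + sqrt(3))^2 - 3) + sqrt(3))^(1/3) + sqrt(3) + 3^(2/3)/(18*k + sqrt((18*k + sqrt(3))^2 - 3) + sqrt(3))^(1/3))/6) + C3*exp(c*(3^(1/3)*(18*k + sqrt((18*k + sqrt(3))^2 - 3) + sqrt(3))^(1/3)/12 - 3^(5/6)*I*(18*k + sqrt((18*k + sqrt(3))^2 - 3) + sqrt(3))^(1/3)/12 - sqrt(3)/6 - 1/((-3^(1/3) + 3^(5/6)*I)*(18*k + sqrt((18*k + sqrt(3))^2 - 3) + sqrt(3))^(1/3)))) + C4*exp(c*(3^(1/3)*(18*k + sqrt((18*k + sqrt(3))^2 - 3) + sqrt(3))^(1/3)/12 + 3^(5/6)*I*(18*k + sqrt((18*k + sqrt(3))^2 - 3) + sqrt(3))^(1/3)/12 - sqrt(3)/6 + 1/((3^(1/3) + 3^(5/6)*I)*(18*k + sqrt((18*k + sqrt(3))^2 - 3) + sqrt(3))^(1/3)))) + c^3/k - 2*c^2/k - sqrt(2)*c/k - 6*sqrt(3)*c/k^2


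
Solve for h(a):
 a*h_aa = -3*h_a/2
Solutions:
 h(a) = C1 + C2/sqrt(a)


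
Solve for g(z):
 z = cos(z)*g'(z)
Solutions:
 g(z) = C1 + Integral(z/cos(z), z)


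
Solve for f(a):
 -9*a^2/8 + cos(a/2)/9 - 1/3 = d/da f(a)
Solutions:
 f(a) = C1 - 3*a^3/8 - a/3 + 2*sin(a/2)/9


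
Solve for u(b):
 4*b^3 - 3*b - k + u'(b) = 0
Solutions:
 u(b) = C1 - b^4 + 3*b^2/2 + b*k


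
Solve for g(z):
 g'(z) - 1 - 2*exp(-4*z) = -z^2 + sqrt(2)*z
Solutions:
 g(z) = C1 - z^3/3 + sqrt(2)*z^2/2 + z - exp(-4*z)/2


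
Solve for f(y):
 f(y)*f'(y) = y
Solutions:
 f(y) = -sqrt(C1 + y^2)
 f(y) = sqrt(C1 + y^2)


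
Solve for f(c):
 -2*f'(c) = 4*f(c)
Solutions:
 f(c) = C1*exp(-2*c)


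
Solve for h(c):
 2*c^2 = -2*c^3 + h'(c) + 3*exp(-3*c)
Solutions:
 h(c) = C1 + c^4/2 + 2*c^3/3 + exp(-3*c)


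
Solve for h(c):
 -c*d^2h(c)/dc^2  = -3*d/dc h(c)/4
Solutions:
 h(c) = C1 + C2*c^(7/4)


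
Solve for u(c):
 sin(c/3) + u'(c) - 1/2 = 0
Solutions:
 u(c) = C1 + c/2 + 3*cos(c/3)


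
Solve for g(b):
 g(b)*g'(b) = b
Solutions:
 g(b) = -sqrt(C1 + b^2)
 g(b) = sqrt(C1 + b^2)


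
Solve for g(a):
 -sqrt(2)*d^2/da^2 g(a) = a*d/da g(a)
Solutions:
 g(a) = C1 + C2*erf(2^(1/4)*a/2)


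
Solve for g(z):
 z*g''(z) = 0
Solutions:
 g(z) = C1 + C2*z


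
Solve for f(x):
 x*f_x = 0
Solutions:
 f(x) = C1


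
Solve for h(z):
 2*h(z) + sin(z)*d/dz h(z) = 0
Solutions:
 h(z) = C1*(cos(z) + 1)/(cos(z) - 1)


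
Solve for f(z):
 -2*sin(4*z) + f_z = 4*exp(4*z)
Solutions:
 f(z) = C1 + exp(4*z) - cos(4*z)/2


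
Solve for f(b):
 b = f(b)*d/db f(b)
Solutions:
 f(b) = -sqrt(C1 + b^2)
 f(b) = sqrt(C1 + b^2)


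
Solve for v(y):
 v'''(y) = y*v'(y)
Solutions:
 v(y) = C1 + Integral(C2*airyai(y) + C3*airybi(y), y)


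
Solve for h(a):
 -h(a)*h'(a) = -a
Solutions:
 h(a) = -sqrt(C1 + a^2)
 h(a) = sqrt(C1 + a^2)


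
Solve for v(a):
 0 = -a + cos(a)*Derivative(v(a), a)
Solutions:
 v(a) = C1 + Integral(a/cos(a), a)


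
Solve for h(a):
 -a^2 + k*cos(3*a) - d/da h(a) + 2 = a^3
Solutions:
 h(a) = C1 - a^4/4 - a^3/3 + 2*a + k*sin(3*a)/3


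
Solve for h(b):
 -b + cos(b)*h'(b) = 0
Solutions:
 h(b) = C1 + Integral(b/cos(b), b)


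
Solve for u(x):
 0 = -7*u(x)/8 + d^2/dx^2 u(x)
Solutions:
 u(x) = C1*exp(-sqrt(14)*x/4) + C2*exp(sqrt(14)*x/4)


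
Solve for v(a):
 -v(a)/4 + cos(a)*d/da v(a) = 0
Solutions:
 v(a) = C1*(sin(a) + 1)^(1/8)/(sin(a) - 1)^(1/8)


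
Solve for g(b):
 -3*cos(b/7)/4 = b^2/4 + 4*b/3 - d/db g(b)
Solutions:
 g(b) = C1 + b^3/12 + 2*b^2/3 + 21*sin(b/7)/4


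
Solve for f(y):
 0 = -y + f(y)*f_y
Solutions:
 f(y) = -sqrt(C1 + y^2)
 f(y) = sqrt(C1 + y^2)


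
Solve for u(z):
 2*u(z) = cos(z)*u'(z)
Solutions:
 u(z) = C1*(sin(z) + 1)/(sin(z) - 1)


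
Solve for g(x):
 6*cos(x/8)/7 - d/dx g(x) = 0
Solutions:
 g(x) = C1 + 48*sin(x/8)/7


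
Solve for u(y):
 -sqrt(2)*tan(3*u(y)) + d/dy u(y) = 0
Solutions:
 u(y) = -asin(C1*exp(3*sqrt(2)*y))/3 + pi/3
 u(y) = asin(C1*exp(3*sqrt(2)*y))/3


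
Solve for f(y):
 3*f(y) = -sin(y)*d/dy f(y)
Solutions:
 f(y) = C1*(cos(y) + 1)^(3/2)/(cos(y) - 1)^(3/2)


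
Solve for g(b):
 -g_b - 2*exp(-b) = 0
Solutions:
 g(b) = C1 + 2*exp(-b)


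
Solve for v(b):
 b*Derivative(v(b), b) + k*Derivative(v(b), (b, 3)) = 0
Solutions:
 v(b) = C1 + Integral(C2*airyai(b*(-1/k)^(1/3)) + C3*airybi(b*(-1/k)^(1/3)), b)


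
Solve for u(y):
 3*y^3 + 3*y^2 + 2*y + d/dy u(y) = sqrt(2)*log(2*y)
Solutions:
 u(y) = C1 - 3*y^4/4 - y^3 - y^2 + sqrt(2)*y*log(y) - sqrt(2)*y + sqrt(2)*y*log(2)


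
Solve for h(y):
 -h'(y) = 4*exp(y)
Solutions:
 h(y) = C1 - 4*exp(y)


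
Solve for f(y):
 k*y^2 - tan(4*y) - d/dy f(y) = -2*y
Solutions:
 f(y) = C1 + k*y^3/3 + y^2 + log(cos(4*y))/4


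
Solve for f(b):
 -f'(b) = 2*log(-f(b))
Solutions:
 -li(-f(b)) = C1 - 2*b


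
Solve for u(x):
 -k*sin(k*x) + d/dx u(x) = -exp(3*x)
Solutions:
 u(x) = C1 - exp(3*x)/3 - cos(k*x)


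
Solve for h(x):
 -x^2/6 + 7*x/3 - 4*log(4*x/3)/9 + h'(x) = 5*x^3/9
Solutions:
 h(x) = C1 + 5*x^4/36 + x^3/18 - 7*x^2/6 + 4*x*log(x)/9 - 4*x*log(3)/9 - 4*x/9 + 8*x*log(2)/9


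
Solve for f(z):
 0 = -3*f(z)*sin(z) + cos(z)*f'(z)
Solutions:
 f(z) = C1/cos(z)^3


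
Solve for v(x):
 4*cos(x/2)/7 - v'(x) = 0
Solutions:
 v(x) = C1 + 8*sin(x/2)/7


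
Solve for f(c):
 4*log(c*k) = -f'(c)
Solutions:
 f(c) = C1 - 4*c*log(c*k) + 4*c


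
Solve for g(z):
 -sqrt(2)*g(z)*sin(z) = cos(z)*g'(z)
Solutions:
 g(z) = C1*cos(z)^(sqrt(2))


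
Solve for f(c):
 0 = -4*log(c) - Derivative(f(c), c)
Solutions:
 f(c) = C1 - 4*c*log(c) + 4*c


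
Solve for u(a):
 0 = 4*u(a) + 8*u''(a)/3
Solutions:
 u(a) = C1*sin(sqrt(6)*a/2) + C2*cos(sqrt(6)*a/2)


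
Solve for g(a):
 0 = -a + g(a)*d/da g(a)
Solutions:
 g(a) = -sqrt(C1 + a^2)
 g(a) = sqrt(C1 + a^2)


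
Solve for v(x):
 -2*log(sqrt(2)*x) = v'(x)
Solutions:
 v(x) = C1 - 2*x*log(x) - x*log(2) + 2*x


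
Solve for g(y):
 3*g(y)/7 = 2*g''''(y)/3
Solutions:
 g(y) = C1*exp(-14^(3/4)*sqrt(3)*y/14) + C2*exp(14^(3/4)*sqrt(3)*y/14) + C3*sin(14^(3/4)*sqrt(3)*y/14) + C4*cos(14^(3/4)*sqrt(3)*y/14)


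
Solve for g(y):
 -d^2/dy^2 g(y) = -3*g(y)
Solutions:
 g(y) = C1*exp(-sqrt(3)*y) + C2*exp(sqrt(3)*y)


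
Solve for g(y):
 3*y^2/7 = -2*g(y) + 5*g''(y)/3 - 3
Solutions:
 g(y) = C1*exp(-sqrt(30)*y/5) + C2*exp(sqrt(30)*y/5) - 3*y^2/14 - 13/7


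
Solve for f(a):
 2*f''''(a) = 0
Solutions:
 f(a) = C1 + C2*a + C3*a^2 + C4*a^3


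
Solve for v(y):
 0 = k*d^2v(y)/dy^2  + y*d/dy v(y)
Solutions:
 v(y) = C1 + C2*sqrt(k)*erf(sqrt(2)*y*sqrt(1/k)/2)


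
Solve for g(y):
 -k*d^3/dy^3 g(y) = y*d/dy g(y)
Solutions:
 g(y) = C1 + Integral(C2*airyai(y*(-1/k)^(1/3)) + C3*airybi(y*(-1/k)^(1/3)), y)


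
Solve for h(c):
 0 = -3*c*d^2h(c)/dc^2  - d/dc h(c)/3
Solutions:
 h(c) = C1 + C2*c^(8/9)


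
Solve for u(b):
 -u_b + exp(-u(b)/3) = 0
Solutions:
 u(b) = 3*log(C1 + b/3)


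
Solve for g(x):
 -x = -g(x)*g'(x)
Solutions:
 g(x) = -sqrt(C1 + x^2)
 g(x) = sqrt(C1 + x^2)


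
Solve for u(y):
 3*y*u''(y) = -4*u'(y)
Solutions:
 u(y) = C1 + C2/y^(1/3)


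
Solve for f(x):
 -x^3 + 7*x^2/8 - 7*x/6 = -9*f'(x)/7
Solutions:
 f(x) = C1 + 7*x^4/36 - 49*x^3/216 + 49*x^2/108


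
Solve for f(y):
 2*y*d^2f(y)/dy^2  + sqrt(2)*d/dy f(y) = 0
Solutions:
 f(y) = C1 + C2*y^(1 - sqrt(2)/2)


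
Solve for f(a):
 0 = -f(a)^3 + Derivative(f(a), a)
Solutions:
 f(a) = -sqrt(2)*sqrt(-1/(C1 + a))/2
 f(a) = sqrt(2)*sqrt(-1/(C1 + a))/2


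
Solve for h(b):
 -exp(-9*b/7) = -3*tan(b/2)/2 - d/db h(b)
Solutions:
 h(b) = C1 - 3*log(tan(b/2)^2 + 1)/2 - 7*exp(-9*b/7)/9


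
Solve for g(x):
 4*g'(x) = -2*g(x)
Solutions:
 g(x) = C1*exp(-x/2)


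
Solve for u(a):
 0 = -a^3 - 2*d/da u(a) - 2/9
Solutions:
 u(a) = C1 - a^4/8 - a/9


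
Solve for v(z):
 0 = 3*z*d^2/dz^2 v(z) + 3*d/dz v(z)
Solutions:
 v(z) = C1 + C2*log(z)


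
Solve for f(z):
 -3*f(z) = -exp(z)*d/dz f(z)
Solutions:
 f(z) = C1*exp(-3*exp(-z))


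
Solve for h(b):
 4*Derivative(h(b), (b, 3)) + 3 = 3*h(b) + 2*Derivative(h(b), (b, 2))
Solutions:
 h(b) = C1*exp(b*(-(9*sqrt(83) + 82)^(1/3) - 1/(9*sqrt(83) + 82)^(1/3) + 2)/12)*sin(sqrt(3)*b*(-(9*sqrt(83) + 82)^(1/3) + (9*sqrt(83) + 82)^(-1/3))/12) + C2*exp(b*(-(9*sqrt(83) + 82)^(1/3) - 1/(9*sqrt(83) + 82)^(1/3) + 2)/12)*cos(sqrt(3)*b*(-(9*sqrt(83) + 82)^(1/3) + (9*sqrt(83) + 82)^(-1/3))/12) + C3*exp(b*((9*sqrt(83) + 82)^(-1/3) + 1 + (9*sqrt(83) + 82)^(1/3))/6) + 1


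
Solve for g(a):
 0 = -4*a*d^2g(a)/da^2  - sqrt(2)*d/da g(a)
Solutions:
 g(a) = C1 + C2*a^(1 - sqrt(2)/4)


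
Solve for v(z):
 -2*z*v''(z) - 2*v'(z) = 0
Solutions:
 v(z) = C1 + C2*log(z)


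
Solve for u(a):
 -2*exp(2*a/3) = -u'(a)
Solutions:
 u(a) = C1 + 3*exp(2*a/3)


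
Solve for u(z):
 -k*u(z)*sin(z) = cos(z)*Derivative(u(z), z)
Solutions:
 u(z) = C1*exp(k*log(cos(z)))


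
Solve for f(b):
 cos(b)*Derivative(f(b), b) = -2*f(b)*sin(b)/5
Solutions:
 f(b) = C1*cos(b)^(2/5)


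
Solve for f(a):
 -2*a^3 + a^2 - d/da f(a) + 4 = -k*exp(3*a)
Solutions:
 f(a) = C1 - a^4/2 + a^3/3 + 4*a + k*exp(3*a)/3


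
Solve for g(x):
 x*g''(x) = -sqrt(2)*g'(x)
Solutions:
 g(x) = C1 + C2*x^(1 - sqrt(2))


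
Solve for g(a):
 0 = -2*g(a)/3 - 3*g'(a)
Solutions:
 g(a) = C1*exp(-2*a/9)


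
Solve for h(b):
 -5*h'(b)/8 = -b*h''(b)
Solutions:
 h(b) = C1 + C2*b^(13/8)


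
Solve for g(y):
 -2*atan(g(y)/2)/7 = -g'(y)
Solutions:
 Integral(1/atan(_y/2), (_y, g(y))) = C1 + 2*y/7


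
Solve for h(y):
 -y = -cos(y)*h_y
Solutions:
 h(y) = C1 + Integral(y/cos(y), y)


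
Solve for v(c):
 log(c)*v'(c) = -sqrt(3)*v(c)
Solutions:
 v(c) = C1*exp(-sqrt(3)*li(c))


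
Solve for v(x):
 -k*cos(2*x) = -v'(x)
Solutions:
 v(x) = C1 + k*sin(2*x)/2


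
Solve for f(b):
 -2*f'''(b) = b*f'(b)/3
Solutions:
 f(b) = C1 + Integral(C2*airyai(-6^(2/3)*b/6) + C3*airybi(-6^(2/3)*b/6), b)


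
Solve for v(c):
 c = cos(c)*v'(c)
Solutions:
 v(c) = C1 + Integral(c/cos(c), c)


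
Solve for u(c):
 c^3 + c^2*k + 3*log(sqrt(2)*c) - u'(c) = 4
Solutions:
 u(c) = C1 + c^4/4 + c^3*k/3 + 3*c*log(c) - 7*c + 3*c*log(2)/2


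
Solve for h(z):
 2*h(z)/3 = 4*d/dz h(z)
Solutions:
 h(z) = C1*exp(z/6)


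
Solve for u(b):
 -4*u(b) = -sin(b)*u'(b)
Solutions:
 u(b) = C1*(cos(b)^2 - 2*cos(b) + 1)/(cos(b)^2 + 2*cos(b) + 1)


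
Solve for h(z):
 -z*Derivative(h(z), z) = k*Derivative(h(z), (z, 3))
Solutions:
 h(z) = C1 + Integral(C2*airyai(z*(-1/k)^(1/3)) + C3*airybi(z*(-1/k)^(1/3)), z)


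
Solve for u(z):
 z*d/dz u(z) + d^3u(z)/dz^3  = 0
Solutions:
 u(z) = C1 + Integral(C2*airyai(-z) + C3*airybi(-z), z)


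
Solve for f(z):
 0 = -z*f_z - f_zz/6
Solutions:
 f(z) = C1 + C2*erf(sqrt(3)*z)


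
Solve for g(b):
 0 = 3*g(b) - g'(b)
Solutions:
 g(b) = C1*exp(3*b)


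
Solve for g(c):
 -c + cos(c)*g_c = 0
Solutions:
 g(c) = C1 + Integral(c/cos(c), c)


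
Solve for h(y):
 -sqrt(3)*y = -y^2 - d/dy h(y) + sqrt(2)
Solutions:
 h(y) = C1 - y^3/3 + sqrt(3)*y^2/2 + sqrt(2)*y


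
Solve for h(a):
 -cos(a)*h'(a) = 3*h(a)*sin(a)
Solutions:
 h(a) = C1*cos(a)^3


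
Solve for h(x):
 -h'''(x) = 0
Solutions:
 h(x) = C1 + C2*x + C3*x^2


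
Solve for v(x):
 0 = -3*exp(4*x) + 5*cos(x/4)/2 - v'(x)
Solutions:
 v(x) = C1 - 3*exp(4*x)/4 + 10*sin(x/4)


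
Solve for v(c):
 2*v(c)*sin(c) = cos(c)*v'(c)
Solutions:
 v(c) = C1/cos(c)^2


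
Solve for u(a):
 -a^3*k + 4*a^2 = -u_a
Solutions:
 u(a) = C1 + a^4*k/4 - 4*a^3/3


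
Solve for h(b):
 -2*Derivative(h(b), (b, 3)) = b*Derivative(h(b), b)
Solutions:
 h(b) = C1 + Integral(C2*airyai(-2^(2/3)*b/2) + C3*airybi(-2^(2/3)*b/2), b)


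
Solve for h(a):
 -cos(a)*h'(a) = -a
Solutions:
 h(a) = C1 + Integral(a/cos(a), a)


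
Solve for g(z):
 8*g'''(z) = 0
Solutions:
 g(z) = C1 + C2*z + C3*z^2


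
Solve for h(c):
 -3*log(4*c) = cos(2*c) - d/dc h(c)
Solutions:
 h(c) = C1 + 3*c*log(c) - 3*c + 6*c*log(2) + sin(2*c)/2


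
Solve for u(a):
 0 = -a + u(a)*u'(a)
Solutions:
 u(a) = -sqrt(C1 + a^2)
 u(a) = sqrt(C1 + a^2)


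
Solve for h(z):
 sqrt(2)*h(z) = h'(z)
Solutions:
 h(z) = C1*exp(sqrt(2)*z)


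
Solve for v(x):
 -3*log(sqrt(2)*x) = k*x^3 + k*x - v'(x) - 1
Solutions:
 v(x) = C1 + k*x^4/4 + k*x^2/2 + 3*x*log(x) - 4*x + 3*x*log(2)/2


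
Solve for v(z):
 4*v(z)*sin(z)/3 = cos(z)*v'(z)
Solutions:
 v(z) = C1/cos(z)^(4/3)


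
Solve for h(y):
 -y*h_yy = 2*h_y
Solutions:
 h(y) = C1 + C2/y


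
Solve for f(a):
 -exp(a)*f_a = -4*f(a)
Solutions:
 f(a) = C1*exp(-4*exp(-a))


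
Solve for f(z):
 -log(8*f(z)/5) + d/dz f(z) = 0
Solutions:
 -Integral(1/(log(_y) - log(5) + 3*log(2)), (_y, f(z))) = C1 - z


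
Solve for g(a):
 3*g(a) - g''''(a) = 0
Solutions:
 g(a) = C1*exp(-3^(1/4)*a) + C2*exp(3^(1/4)*a) + C3*sin(3^(1/4)*a) + C4*cos(3^(1/4)*a)


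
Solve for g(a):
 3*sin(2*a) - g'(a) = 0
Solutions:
 g(a) = C1 - 3*cos(2*a)/2


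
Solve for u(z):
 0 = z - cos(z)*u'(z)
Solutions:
 u(z) = C1 + Integral(z/cos(z), z)


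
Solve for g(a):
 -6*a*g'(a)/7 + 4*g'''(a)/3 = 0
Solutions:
 g(a) = C1 + Integral(C2*airyai(42^(2/3)*a/14) + C3*airybi(42^(2/3)*a/14), a)


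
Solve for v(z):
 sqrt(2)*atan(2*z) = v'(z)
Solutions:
 v(z) = C1 + sqrt(2)*(z*atan(2*z) - log(4*z^2 + 1)/4)


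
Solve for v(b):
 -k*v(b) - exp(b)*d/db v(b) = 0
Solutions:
 v(b) = C1*exp(k*exp(-b))


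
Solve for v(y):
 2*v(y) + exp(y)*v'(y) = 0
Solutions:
 v(y) = C1*exp(2*exp(-y))


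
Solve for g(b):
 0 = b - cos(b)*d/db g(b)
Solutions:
 g(b) = C1 + Integral(b/cos(b), b)


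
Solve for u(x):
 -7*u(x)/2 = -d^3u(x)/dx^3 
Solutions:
 u(x) = C3*exp(2^(2/3)*7^(1/3)*x/2) + (C1*sin(2^(2/3)*sqrt(3)*7^(1/3)*x/4) + C2*cos(2^(2/3)*sqrt(3)*7^(1/3)*x/4))*exp(-2^(2/3)*7^(1/3)*x/4)


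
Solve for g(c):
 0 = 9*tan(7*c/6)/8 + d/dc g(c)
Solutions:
 g(c) = C1 + 27*log(cos(7*c/6))/28


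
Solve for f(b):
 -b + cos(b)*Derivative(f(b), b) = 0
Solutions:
 f(b) = C1 + Integral(b/cos(b), b)


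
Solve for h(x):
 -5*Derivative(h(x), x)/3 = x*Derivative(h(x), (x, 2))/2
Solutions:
 h(x) = C1 + C2/x^(7/3)


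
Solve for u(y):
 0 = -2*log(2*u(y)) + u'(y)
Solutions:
 -Integral(1/(log(_y) + log(2)), (_y, u(y)))/2 = C1 - y


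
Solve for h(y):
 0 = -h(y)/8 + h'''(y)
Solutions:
 h(y) = C3*exp(y/2) + (C1*sin(sqrt(3)*y/4) + C2*cos(sqrt(3)*y/4))*exp(-y/4)


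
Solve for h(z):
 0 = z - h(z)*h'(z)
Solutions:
 h(z) = -sqrt(C1 + z^2)
 h(z) = sqrt(C1 + z^2)


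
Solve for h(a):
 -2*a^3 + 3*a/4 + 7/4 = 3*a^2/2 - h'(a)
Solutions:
 h(a) = C1 + a^4/2 + a^3/2 - 3*a^2/8 - 7*a/4


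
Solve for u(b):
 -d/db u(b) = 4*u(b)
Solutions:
 u(b) = C1*exp(-4*b)


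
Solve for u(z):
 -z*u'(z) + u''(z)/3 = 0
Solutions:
 u(z) = C1 + C2*erfi(sqrt(6)*z/2)


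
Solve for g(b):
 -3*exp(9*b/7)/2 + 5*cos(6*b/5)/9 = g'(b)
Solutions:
 g(b) = C1 - 7*exp(9*b/7)/6 + 25*sin(6*b/5)/54


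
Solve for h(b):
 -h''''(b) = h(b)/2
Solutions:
 h(b) = (C1*sin(2^(1/4)*b/2) + C2*cos(2^(1/4)*b/2))*exp(-2^(1/4)*b/2) + (C3*sin(2^(1/4)*b/2) + C4*cos(2^(1/4)*b/2))*exp(2^(1/4)*b/2)


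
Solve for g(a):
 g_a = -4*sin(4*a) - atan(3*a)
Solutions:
 g(a) = C1 - a*atan(3*a) + log(9*a^2 + 1)/6 + cos(4*a)


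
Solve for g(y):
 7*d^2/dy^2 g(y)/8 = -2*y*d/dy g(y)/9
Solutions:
 g(y) = C1 + C2*erf(2*sqrt(14)*y/21)


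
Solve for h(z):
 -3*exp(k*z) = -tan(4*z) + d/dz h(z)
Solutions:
 h(z) = C1 - 3*Piecewise((exp(k*z)/k, Ne(k, 0)), (z, True)) - log(cos(4*z))/4


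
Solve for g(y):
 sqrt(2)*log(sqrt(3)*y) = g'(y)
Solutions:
 g(y) = C1 + sqrt(2)*y*log(y) - sqrt(2)*y + sqrt(2)*y*log(3)/2


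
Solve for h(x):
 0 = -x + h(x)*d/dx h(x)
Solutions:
 h(x) = -sqrt(C1 + x^2)
 h(x) = sqrt(C1 + x^2)


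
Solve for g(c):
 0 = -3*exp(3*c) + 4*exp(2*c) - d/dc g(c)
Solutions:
 g(c) = C1 - exp(3*c) + 2*exp(2*c)


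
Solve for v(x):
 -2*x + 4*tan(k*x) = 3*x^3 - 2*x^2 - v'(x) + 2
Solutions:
 v(x) = C1 + 3*x^4/4 - 2*x^3/3 + x^2 + 2*x - 4*Piecewise((-log(cos(k*x))/k, Ne(k, 0)), (0, True))


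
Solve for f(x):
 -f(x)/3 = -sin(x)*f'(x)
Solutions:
 f(x) = C1*(cos(x) - 1)^(1/6)/(cos(x) + 1)^(1/6)


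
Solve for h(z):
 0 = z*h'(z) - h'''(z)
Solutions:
 h(z) = C1 + Integral(C2*airyai(z) + C3*airybi(z), z)


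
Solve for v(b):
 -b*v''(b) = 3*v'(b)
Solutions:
 v(b) = C1 + C2/b^2


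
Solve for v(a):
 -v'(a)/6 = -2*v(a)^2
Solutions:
 v(a) = -1/(C1 + 12*a)


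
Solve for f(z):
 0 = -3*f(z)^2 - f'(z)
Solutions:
 f(z) = 1/(C1 + 3*z)


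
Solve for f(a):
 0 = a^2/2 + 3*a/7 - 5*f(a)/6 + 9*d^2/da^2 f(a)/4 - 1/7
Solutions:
 f(a) = C1*exp(-sqrt(30)*a/9) + C2*exp(sqrt(30)*a/9) + 3*a^2/5 + 18*a/35 + 537/175


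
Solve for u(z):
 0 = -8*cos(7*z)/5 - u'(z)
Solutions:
 u(z) = C1 - 8*sin(7*z)/35


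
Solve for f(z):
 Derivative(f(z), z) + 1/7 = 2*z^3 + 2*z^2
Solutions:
 f(z) = C1 + z^4/2 + 2*z^3/3 - z/7


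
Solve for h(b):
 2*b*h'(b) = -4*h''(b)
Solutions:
 h(b) = C1 + C2*erf(b/2)


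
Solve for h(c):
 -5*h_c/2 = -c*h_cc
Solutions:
 h(c) = C1 + C2*c^(7/2)


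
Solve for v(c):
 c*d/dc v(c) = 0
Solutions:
 v(c) = C1


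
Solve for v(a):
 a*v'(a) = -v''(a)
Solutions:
 v(a) = C1 + C2*erf(sqrt(2)*a/2)


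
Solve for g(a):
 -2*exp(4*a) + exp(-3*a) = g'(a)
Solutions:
 g(a) = C1 - exp(4*a)/2 - exp(-3*a)/3


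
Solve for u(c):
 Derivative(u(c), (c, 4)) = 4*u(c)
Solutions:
 u(c) = C1*exp(-sqrt(2)*c) + C2*exp(sqrt(2)*c) + C3*sin(sqrt(2)*c) + C4*cos(sqrt(2)*c)


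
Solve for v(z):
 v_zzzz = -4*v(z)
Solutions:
 v(z) = (C1*sin(z) + C2*cos(z))*exp(-z) + (C3*sin(z) + C4*cos(z))*exp(z)


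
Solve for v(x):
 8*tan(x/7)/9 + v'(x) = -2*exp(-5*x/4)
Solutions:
 v(x) = C1 - 28*log(tan(x/7)^2 + 1)/9 + 8*exp(-5*x/4)/5


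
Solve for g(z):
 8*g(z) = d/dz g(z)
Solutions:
 g(z) = C1*exp(8*z)


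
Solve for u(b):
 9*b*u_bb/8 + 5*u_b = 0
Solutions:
 u(b) = C1 + C2/b^(31/9)


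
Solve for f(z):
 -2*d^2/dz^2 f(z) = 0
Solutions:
 f(z) = C1 + C2*z


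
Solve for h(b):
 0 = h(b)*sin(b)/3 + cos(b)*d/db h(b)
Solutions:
 h(b) = C1*cos(b)^(1/3)


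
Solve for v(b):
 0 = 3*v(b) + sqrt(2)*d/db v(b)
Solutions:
 v(b) = C1*exp(-3*sqrt(2)*b/2)


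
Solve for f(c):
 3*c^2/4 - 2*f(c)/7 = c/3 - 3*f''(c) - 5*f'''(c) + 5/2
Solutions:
 f(c) = C1*exp(-c*(7*7^(1/3)/(5*sqrt(11) + 18)^(1/3) + 7^(2/3)*(5*sqrt(11) + 18)^(1/3) + 14)/70)*sin(sqrt(3)*7^(1/3)*c*(-7^(1/3)*(5*sqrt(11) + 18)^(1/3) + 7/(5*sqrt(11) + 18)^(1/3))/70) + C2*exp(-c*(7*7^(1/3)/(5*sqrt(11) + 18)^(1/3) + 7^(2/3)*(5*sqrt(11) + 18)^(1/3) + 14)/70)*cos(sqrt(3)*7^(1/3)*c*(-7^(1/3)*(5*sqrt(11) + 18)^(1/3) + 7/(5*sqrt(11) + 18)^(1/3))/70) + C3*exp(c*(-7 + 7*7^(1/3)/(5*sqrt(11) + 18)^(1/3) + 7^(2/3)*(5*sqrt(11) + 18)^(1/3))/35) + 21*c^2/8 - 7*c/6 + 371/8


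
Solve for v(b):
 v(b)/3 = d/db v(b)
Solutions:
 v(b) = C1*exp(b/3)


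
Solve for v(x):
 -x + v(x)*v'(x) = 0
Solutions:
 v(x) = -sqrt(C1 + x^2)
 v(x) = sqrt(C1 + x^2)


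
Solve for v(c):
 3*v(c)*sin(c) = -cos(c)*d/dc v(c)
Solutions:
 v(c) = C1*cos(c)^3


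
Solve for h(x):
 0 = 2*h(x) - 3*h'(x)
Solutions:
 h(x) = C1*exp(2*x/3)


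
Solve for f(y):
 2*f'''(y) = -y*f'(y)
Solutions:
 f(y) = C1 + Integral(C2*airyai(-2^(2/3)*y/2) + C3*airybi(-2^(2/3)*y/2), y)


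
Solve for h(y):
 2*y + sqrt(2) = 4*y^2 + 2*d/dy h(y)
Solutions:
 h(y) = C1 - 2*y^3/3 + y^2/2 + sqrt(2)*y/2


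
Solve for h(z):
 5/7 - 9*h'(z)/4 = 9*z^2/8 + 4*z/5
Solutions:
 h(z) = C1 - z^3/6 - 8*z^2/45 + 20*z/63


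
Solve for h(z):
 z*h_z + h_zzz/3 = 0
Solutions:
 h(z) = C1 + Integral(C2*airyai(-3^(1/3)*z) + C3*airybi(-3^(1/3)*z), z)


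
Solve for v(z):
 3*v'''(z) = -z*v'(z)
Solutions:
 v(z) = C1 + Integral(C2*airyai(-3^(2/3)*z/3) + C3*airybi(-3^(2/3)*z/3), z)


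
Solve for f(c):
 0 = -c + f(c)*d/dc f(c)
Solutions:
 f(c) = -sqrt(C1 + c^2)
 f(c) = sqrt(C1 + c^2)


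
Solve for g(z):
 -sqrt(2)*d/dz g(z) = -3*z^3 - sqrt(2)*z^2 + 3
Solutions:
 g(z) = C1 + 3*sqrt(2)*z^4/8 + z^3/3 - 3*sqrt(2)*z/2


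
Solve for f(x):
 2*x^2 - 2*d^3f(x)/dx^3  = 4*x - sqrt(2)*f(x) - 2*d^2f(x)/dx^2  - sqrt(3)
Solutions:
 f(x) = C1*exp(x*(-2^(1/3)*(4 + 27*sqrt(2) + sqrt(-16 + (4 + 27*sqrt(2))^2))^(1/3) - 2*2^(2/3)/(4 + 27*sqrt(2) + sqrt(-16 + (4 + 27*sqrt(2))^2))^(1/3) + 4)/12)*sin(2^(1/3)*sqrt(3)*x*(-(4 + 27*sqrt(2) + sqrt(-16 + (4 + 27*sqrt(2))^2))^(1/3) + 2*2^(1/3)/(4 + 27*sqrt(2) + sqrt(-16 + (4 + 27*sqrt(2))^2))^(1/3))/12) + C2*exp(x*(-2^(1/3)*(4 + 27*sqrt(2) + sqrt(-16 + (4 + 27*sqrt(2))^2))^(1/3) - 2*2^(2/3)/(4 + 27*sqrt(2) + sqrt(-16 + (4 + 27*sqrt(2))^2))^(1/3) + 4)/12)*cos(2^(1/3)*sqrt(3)*x*(-(4 + 27*sqrt(2) + sqrt(-16 + (4 + 27*sqrt(2))^2))^(1/3) + 2*2^(1/3)/(4 + 27*sqrt(2) + sqrt(-16 + (4 + 27*sqrt(2))^2))^(1/3))/12) + C3*exp(x*(2*2^(2/3)/(4 + 27*sqrt(2) + sqrt(-16 + (4 + 27*sqrt(2))^2))^(1/3) + 2 + 2^(1/3)*(4 + 27*sqrt(2) + sqrt(-16 + (4 + 27*sqrt(2))^2))^(1/3))/6) - sqrt(2)*x^2 + 2*sqrt(2)*x - sqrt(6)/2 + 4


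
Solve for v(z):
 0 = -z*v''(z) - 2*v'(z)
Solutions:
 v(z) = C1 + C2/z


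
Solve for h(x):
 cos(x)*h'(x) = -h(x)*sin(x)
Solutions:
 h(x) = C1*cos(x)


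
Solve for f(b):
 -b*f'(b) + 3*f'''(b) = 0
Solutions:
 f(b) = C1 + Integral(C2*airyai(3^(2/3)*b/3) + C3*airybi(3^(2/3)*b/3), b)


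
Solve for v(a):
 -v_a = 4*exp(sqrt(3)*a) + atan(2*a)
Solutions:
 v(a) = C1 - a*atan(2*a) - 4*sqrt(3)*exp(sqrt(3)*a)/3 + log(4*a^2 + 1)/4


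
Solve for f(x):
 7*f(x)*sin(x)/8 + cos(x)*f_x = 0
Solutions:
 f(x) = C1*cos(x)^(7/8)


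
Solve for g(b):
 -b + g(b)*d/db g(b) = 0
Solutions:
 g(b) = -sqrt(C1 + b^2)
 g(b) = sqrt(C1 + b^2)


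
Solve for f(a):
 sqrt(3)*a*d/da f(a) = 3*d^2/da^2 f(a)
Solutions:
 f(a) = C1 + C2*erfi(sqrt(2)*3^(3/4)*a/6)


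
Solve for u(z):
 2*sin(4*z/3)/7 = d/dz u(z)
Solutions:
 u(z) = C1 - 3*cos(4*z/3)/14


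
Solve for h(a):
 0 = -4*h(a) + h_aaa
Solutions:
 h(a) = C3*exp(2^(2/3)*a) + (C1*sin(2^(2/3)*sqrt(3)*a/2) + C2*cos(2^(2/3)*sqrt(3)*a/2))*exp(-2^(2/3)*a/2)


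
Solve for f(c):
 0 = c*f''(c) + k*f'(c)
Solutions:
 f(c) = C1 + c^(1 - re(k))*(C2*sin(log(c)*Abs(im(k))) + C3*cos(log(c)*im(k)))


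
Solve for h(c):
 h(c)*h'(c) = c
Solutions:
 h(c) = -sqrt(C1 + c^2)
 h(c) = sqrt(C1 + c^2)


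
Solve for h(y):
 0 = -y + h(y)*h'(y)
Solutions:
 h(y) = -sqrt(C1 + y^2)
 h(y) = sqrt(C1 + y^2)


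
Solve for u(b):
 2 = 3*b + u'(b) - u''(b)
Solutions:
 u(b) = C1 + C2*exp(b) - 3*b^2/2 - b


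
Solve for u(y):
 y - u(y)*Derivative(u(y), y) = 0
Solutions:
 u(y) = -sqrt(C1 + y^2)
 u(y) = sqrt(C1 + y^2)


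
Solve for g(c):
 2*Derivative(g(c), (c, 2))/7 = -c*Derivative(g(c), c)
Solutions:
 g(c) = C1 + C2*erf(sqrt(7)*c/2)


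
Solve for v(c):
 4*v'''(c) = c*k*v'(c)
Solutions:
 v(c) = C1 + Integral(C2*airyai(2^(1/3)*c*k^(1/3)/2) + C3*airybi(2^(1/3)*c*k^(1/3)/2), c)


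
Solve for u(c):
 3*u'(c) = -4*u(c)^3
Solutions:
 u(c) = -sqrt(6)*sqrt(-1/(C1 - 4*c))/2
 u(c) = sqrt(6)*sqrt(-1/(C1 - 4*c))/2


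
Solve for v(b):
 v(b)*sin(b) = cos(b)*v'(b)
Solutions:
 v(b) = C1/cos(b)


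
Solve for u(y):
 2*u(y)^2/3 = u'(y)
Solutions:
 u(y) = -3/(C1 + 2*y)


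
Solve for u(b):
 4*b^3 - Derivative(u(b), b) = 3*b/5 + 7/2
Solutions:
 u(b) = C1 + b^4 - 3*b^2/10 - 7*b/2


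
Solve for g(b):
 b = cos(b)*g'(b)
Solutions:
 g(b) = C1 + Integral(b/cos(b), b)


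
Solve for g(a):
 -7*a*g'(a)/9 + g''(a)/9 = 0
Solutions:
 g(a) = C1 + C2*erfi(sqrt(14)*a/2)


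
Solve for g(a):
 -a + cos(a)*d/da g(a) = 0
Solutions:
 g(a) = C1 + Integral(a/cos(a), a)


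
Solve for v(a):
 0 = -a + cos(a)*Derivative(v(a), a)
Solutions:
 v(a) = C1 + Integral(a/cos(a), a)


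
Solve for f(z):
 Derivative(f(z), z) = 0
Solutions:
 f(z) = C1


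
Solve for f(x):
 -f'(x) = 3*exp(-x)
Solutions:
 f(x) = C1 + 3*exp(-x)


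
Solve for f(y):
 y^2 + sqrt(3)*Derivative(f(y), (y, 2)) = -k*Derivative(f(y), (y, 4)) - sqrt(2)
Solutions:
 f(y) = C1 + C2*y + C3*exp(-3^(1/4)*y*sqrt(-1/k)) + C4*exp(3^(1/4)*y*sqrt(-1/k)) - sqrt(3)*y^4/36 + y^2*(2*k - sqrt(6))/6


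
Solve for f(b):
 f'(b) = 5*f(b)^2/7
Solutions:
 f(b) = -7/(C1 + 5*b)


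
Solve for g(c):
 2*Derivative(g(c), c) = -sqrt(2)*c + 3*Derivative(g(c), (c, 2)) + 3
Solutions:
 g(c) = C1 + C2*exp(2*c/3) - sqrt(2)*c^2/4 - 3*sqrt(2)*c/4 + 3*c/2


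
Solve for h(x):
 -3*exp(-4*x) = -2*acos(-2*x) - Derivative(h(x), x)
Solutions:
 h(x) = C1 - 2*x*acos(-2*x) - sqrt(1 - 4*x^2) - 3*exp(-4*x)/4


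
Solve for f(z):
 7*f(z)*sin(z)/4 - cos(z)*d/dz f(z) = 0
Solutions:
 f(z) = C1/cos(z)^(7/4)


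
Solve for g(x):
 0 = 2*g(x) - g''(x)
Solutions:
 g(x) = C1*exp(-sqrt(2)*x) + C2*exp(sqrt(2)*x)


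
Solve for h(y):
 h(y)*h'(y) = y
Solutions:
 h(y) = -sqrt(C1 + y^2)
 h(y) = sqrt(C1 + y^2)


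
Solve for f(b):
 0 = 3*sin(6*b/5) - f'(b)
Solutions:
 f(b) = C1 - 5*cos(6*b/5)/2


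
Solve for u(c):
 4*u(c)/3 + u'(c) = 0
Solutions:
 u(c) = C1*exp(-4*c/3)


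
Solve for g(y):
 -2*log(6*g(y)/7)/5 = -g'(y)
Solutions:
 -5*Integral(1/(log(_y) - log(7) + log(6)), (_y, g(y)))/2 = C1 - y


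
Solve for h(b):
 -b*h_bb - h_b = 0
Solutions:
 h(b) = C1 + C2*log(b)


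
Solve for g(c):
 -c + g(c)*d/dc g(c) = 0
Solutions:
 g(c) = -sqrt(C1 + c^2)
 g(c) = sqrt(C1 + c^2)


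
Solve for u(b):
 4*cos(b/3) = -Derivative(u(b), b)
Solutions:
 u(b) = C1 - 12*sin(b/3)


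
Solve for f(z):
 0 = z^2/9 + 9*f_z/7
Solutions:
 f(z) = C1 - 7*z^3/243


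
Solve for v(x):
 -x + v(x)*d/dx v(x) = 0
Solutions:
 v(x) = -sqrt(C1 + x^2)
 v(x) = sqrt(C1 + x^2)


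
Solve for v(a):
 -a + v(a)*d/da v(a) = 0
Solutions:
 v(a) = -sqrt(C1 + a^2)
 v(a) = sqrt(C1 + a^2)


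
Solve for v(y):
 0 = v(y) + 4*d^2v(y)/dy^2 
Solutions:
 v(y) = C1*sin(y/2) + C2*cos(y/2)


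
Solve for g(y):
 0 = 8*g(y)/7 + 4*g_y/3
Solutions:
 g(y) = C1*exp(-6*y/7)


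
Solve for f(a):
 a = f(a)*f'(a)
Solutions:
 f(a) = -sqrt(C1 + a^2)
 f(a) = sqrt(C1 + a^2)


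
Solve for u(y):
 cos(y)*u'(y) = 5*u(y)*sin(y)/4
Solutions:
 u(y) = C1/cos(y)^(5/4)


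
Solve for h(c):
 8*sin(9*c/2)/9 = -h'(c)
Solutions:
 h(c) = C1 + 16*cos(9*c/2)/81


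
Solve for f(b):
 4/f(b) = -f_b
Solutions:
 f(b) = -sqrt(C1 - 8*b)
 f(b) = sqrt(C1 - 8*b)


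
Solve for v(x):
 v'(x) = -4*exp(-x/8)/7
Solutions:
 v(x) = C1 + 32*exp(-x/8)/7


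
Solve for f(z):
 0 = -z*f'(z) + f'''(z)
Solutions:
 f(z) = C1 + Integral(C2*airyai(z) + C3*airybi(z), z)


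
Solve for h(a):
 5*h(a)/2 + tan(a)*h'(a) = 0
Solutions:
 h(a) = C1/sin(a)^(5/2)


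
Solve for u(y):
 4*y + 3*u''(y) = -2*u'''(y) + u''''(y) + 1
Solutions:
 u(y) = C1 + C2*y + C3*exp(-y) + C4*exp(3*y) - 2*y^3/9 + 11*y^2/18


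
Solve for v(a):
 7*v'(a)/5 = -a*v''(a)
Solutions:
 v(a) = C1 + C2/a^(2/5)


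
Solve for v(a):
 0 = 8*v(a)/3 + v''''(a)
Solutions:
 v(a) = (C1*sin(2^(1/4)*3^(3/4)*a/3) + C2*cos(2^(1/4)*3^(3/4)*a/3))*exp(-2^(1/4)*3^(3/4)*a/3) + (C3*sin(2^(1/4)*3^(3/4)*a/3) + C4*cos(2^(1/4)*3^(3/4)*a/3))*exp(2^(1/4)*3^(3/4)*a/3)


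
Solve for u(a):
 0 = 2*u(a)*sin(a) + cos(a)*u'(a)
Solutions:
 u(a) = C1*cos(a)^2


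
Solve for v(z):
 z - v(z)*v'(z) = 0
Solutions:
 v(z) = -sqrt(C1 + z^2)
 v(z) = sqrt(C1 + z^2)


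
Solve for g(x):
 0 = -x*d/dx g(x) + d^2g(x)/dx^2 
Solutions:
 g(x) = C1 + C2*erfi(sqrt(2)*x/2)


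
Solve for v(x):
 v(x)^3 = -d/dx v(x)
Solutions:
 v(x) = -sqrt(2)*sqrt(-1/(C1 - x))/2
 v(x) = sqrt(2)*sqrt(-1/(C1 - x))/2


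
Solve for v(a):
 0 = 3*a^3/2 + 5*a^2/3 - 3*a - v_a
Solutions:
 v(a) = C1 + 3*a^4/8 + 5*a^3/9 - 3*a^2/2


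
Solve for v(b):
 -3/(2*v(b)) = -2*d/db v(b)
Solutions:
 v(b) = -sqrt(C1 + 6*b)/2
 v(b) = sqrt(C1 + 6*b)/2


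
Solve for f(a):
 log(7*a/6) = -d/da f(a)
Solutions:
 f(a) = C1 - a*log(a) + a*log(6/7) + a


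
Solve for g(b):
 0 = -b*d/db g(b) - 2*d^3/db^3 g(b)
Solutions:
 g(b) = C1 + Integral(C2*airyai(-2^(2/3)*b/2) + C3*airybi(-2^(2/3)*b/2), b)


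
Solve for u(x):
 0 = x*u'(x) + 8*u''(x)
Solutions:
 u(x) = C1 + C2*erf(x/4)


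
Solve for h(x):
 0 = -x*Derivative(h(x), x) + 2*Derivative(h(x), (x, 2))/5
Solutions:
 h(x) = C1 + C2*erfi(sqrt(5)*x/2)


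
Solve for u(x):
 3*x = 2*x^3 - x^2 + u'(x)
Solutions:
 u(x) = C1 - x^4/2 + x^3/3 + 3*x^2/2


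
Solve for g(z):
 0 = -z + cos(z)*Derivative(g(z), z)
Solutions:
 g(z) = C1 + Integral(z/cos(z), z)


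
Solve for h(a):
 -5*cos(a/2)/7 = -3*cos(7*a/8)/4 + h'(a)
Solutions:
 h(a) = C1 - 10*sin(a/2)/7 + 6*sin(7*a/8)/7


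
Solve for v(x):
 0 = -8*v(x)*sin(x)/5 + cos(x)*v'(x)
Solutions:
 v(x) = C1/cos(x)^(8/5)


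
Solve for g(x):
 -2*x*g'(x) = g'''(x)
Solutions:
 g(x) = C1 + Integral(C2*airyai(-2^(1/3)*x) + C3*airybi(-2^(1/3)*x), x)


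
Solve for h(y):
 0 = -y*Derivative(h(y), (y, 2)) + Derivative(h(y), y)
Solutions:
 h(y) = C1 + C2*y^2


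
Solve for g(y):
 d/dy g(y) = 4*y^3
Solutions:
 g(y) = C1 + y^4


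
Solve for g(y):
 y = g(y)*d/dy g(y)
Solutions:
 g(y) = -sqrt(C1 + y^2)
 g(y) = sqrt(C1 + y^2)


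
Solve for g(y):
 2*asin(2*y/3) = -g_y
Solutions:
 g(y) = C1 - 2*y*asin(2*y/3) - sqrt(9 - 4*y^2)


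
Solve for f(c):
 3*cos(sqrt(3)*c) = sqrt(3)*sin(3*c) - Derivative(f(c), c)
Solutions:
 f(c) = C1 - sqrt(3)*sin(sqrt(3)*c) - sqrt(3)*cos(3*c)/3


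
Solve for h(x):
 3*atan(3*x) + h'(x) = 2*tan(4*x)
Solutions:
 h(x) = C1 - 3*x*atan(3*x) + log(9*x^2 + 1)/2 - log(cos(4*x))/2


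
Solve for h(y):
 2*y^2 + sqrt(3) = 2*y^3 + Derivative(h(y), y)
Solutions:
 h(y) = C1 - y^4/2 + 2*y^3/3 + sqrt(3)*y


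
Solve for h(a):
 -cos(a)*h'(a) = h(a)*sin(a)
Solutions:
 h(a) = C1*cos(a)


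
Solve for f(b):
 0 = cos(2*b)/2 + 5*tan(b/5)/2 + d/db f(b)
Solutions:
 f(b) = C1 + 25*log(cos(b/5))/2 - sin(2*b)/4


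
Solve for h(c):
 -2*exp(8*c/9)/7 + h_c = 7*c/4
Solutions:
 h(c) = C1 + 7*c^2/8 + 9*exp(8*c/9)/28


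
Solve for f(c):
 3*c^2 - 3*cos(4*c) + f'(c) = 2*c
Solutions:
 f(c) = C1 - c^3 + c^2 + 3*sin(4*c)/4


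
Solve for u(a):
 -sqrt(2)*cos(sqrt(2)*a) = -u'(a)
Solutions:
 u(a) = C1 + sin(sqrt(2)*a)


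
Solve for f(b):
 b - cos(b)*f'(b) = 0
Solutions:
 f(b) = C1 + Integral(b/cos(b), b)


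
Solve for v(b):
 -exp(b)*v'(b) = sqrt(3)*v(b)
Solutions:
 v(b) = C1*exp(sqrt(3)*exp(-b))


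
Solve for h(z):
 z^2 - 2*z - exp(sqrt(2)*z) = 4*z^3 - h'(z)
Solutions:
 h(z) = C1 + z^4 - z^3/3 + z^2 + sqrt(2)*exp(sqrt(2)*z)/2


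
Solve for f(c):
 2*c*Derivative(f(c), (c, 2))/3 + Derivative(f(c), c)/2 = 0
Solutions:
 f(c) = C1 + C2*c^(1/4)


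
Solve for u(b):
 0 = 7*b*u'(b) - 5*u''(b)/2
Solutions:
 u(b) = C1 + C2*erfi(sqrt(35)*b/5)


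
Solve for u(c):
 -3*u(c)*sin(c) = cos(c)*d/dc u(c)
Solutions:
 u(c) = C1*cos(c)^3


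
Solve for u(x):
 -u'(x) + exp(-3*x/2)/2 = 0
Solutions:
 u(x) = C1 - exp(-3*x/2)/3


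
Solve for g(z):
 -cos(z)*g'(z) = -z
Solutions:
 g(z) = C1 + Integral(z/cos(z), z)


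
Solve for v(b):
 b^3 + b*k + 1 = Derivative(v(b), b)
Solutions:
 v(b) = C1 + b^4/4 + b^2*k/2 + b


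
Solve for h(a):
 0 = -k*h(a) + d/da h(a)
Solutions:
 h(a) = C1*exp(a*k)


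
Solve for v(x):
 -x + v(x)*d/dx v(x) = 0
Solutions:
 v(x) = -sqrt(C1 + x^2)
 v(x) = sqrt(C1 + x^2)


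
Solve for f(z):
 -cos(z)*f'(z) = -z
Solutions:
 f(z) = C1 + Integral(z/cos(z), z)


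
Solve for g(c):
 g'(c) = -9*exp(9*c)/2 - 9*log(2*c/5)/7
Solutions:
 g(c) = C1 - 9*c*log(c)/7 + 9*c*(-log(2) + 1 + log(5))/7 - exp(9*c)/2


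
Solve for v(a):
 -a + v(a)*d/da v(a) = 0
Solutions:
 v(a) = -sqrt(C1 + a^2)
 v(a) = sqrt(C1 + a^2)


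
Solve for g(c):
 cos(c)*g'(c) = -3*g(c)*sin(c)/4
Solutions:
 g(c) = C1*cos(c)^(3/4)


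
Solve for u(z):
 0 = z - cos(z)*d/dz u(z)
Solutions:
 u(z) = C1 + Integral(z/cos(z), z)


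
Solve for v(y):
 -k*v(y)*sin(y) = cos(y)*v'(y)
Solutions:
 v(y) = C1*exp(k*log(cos(y)))


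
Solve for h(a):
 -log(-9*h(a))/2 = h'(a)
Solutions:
 2*Integral(1/(log(-_y) + 2*log(3)), (_y, h(a))) = C1 - a


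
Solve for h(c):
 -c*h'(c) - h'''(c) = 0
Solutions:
 h(c) = C1 + Integral(C2*airyai(-c) + C3*airybi(-c), c)


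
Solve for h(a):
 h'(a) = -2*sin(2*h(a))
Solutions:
 h(a) = pi - acos((-C1 - exp(8*a))/(C1 - exp(8*a)))/2
 h(a) = acos((-C1 - exp(8*a))/(C1 - exp(8*a)))/2


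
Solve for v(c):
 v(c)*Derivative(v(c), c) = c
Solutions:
 v(c) = -sqrt(C1 + c^2)
 v(c) = sqrt(C1 + c^2)


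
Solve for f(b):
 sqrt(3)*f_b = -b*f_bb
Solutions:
 f(b) = C1 + C2*b^(1 - sqrt(3))


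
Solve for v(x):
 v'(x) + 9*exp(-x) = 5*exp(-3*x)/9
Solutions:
 v(x) = C1 + 9*exp(-x) - 5*exp(-3*x)/27


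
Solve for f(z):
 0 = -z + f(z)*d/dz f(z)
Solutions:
 f(z) = -sqrt(C1 + z^2)
 f(z) = sqrt(C1 + z^2)


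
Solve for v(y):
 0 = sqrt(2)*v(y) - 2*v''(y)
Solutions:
 v(y) = C1*exp(-2^(3/4)*y/2) + C2*exp(2^(3/4)*y/2)


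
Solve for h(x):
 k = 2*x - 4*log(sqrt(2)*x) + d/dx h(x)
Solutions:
 h(x) = C1 + k*x - x^2 + 4*x*log(x) - 4*x + x*log(4)


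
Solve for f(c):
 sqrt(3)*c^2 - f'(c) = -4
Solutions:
 f(c) = C1 + sqrt(3)*c^3/3 + 4*c


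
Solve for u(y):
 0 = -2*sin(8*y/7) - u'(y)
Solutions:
 u(y) = C1 + 7*cos(8*y/7)/4


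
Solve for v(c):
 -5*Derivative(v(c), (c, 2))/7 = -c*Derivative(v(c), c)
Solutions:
 v(c) = C1 + C2*erfi(sqrt(70)*c/10)


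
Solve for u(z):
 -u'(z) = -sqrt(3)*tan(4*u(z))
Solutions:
 u(z) = -asin(C1*exp(4*sqrt(3)*z))/4 + pi/4
 u(z) = asin(C1*exp(4*sqrt(3)*z))/4


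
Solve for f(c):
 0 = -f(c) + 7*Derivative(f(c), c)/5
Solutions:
 f(c) = C1*exp(5*c/7)


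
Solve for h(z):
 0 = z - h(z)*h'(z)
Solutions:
 h(z) = -sqrt(C1 + z^2)
 h(z) = sqrt(C1 + z^2)


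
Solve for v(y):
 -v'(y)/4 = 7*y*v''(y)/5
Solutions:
 v(y) = C1 + C2*y^(23/28)


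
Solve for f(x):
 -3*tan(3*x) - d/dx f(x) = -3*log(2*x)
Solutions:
 f(x) = C1 + 3*x*log(x) - 3*x + 3*x*log(2) + log(cos(3*x))


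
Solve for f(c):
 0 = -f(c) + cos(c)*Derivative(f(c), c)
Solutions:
 f(c) = C1*sqrt(sin(c) + 1)/sqrt(sin(c) - 1)


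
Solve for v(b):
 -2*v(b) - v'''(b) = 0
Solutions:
 v(b) = C3*exp(-2^(1/3)*b) + (C1*sin(2^(1/3)*sqrt(3)*b/2) + C2*cos(2^(1/3)*sqrt(3)*b/2))*exp(2^(1/3)*b/2)


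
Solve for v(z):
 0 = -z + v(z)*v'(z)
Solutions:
 v(z) = -sqrt(C1 + z^2)
 v(z) = sqrt(C1 + z^2)


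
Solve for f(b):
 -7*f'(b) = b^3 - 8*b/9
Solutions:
 f(b) = C1 - b^4/28 + 4*b^2/63


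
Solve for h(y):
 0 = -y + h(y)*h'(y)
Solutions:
 h(y) = -sqrt(C1 + y^2)
 h(y) = sqrt(C1 + y^2)


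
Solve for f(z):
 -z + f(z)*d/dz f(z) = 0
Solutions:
 f(z) = -sqrt(C1 + z^2)
 f(z) = sqrt(C1 + z^2)


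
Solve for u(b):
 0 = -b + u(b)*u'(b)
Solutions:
 u(b) = -sqrt(C1 + b^2)
 u(b) = sqrt(C1 + b^2)


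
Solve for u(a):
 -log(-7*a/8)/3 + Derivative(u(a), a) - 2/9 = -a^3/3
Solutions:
 u(a) = C1 - a^4/12 + a*log(-a)/3 + a*(-log(2) - 1/9 + log(7)/3)


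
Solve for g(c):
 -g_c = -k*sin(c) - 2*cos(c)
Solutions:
 g(c) = C1 - k*cos(c) + 2*sin(c)


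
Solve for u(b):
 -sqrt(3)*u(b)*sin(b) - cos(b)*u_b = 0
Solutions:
 u(b) = C1*cos(b)^(sqrt(3))


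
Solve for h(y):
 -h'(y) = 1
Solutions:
 h(y) = C1 - y


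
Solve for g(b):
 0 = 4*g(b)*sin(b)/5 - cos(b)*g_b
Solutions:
 g(b) = C1/cos(b)^(4/5)


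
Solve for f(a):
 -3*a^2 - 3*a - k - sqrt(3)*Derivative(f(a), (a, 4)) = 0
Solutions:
 f(a) = C1 + C2*a + C3*a^2 + C4*a^3 - sqrt(3)*a^6/360 - sqrt(3)*a^5/120 - sqrt(3)*a^4*k/72


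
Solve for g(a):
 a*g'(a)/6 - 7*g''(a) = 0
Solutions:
 g(a) = C1 + C2*erfi(sqrt(21)*a/42)


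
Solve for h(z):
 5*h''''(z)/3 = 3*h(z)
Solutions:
 h(z) = C1*exp(-sqrt(3)*5^(3/4)*z/5) + C2*exp(sqrt(3)*5^(3/4)*z/5) + C3*sin(sqrt(3)*5^(3/4)*z/5) + C4*cos(sqrt(3)*5^(3/4)*z/5)


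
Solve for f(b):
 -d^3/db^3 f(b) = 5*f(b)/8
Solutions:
 f(b) = C3*exp(-5^(1/3)*b/2) + (C1*sin(sqrt(3)*5^(1/3)*b/4) + C2*cos(sqrt(3)*5^(1/3)*b/4))*exp(5^(1/3)*b/4)


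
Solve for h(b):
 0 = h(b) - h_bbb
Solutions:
 h(b) = C3*exp(b) + (C1*sin(sqrt(3)*b/2) + C2*cos(sqrt(3)*b/2))*exp(-b/2)


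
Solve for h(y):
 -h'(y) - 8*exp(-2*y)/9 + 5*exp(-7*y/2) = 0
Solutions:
 h(y) = C1 + 4*exp(-2*y)/9 - 10*exp(-7*y/2)/7


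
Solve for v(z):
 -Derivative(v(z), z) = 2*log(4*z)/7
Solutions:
 v(z) = C1 - 2*z*log(z)/7 - 4*z*log(2)/7 + 2*z/7


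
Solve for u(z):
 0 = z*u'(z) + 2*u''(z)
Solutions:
 u(z) = C1 + C2*erf(z/2)


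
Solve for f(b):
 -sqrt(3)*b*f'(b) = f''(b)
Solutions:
 f(b) = C1 + C2*erf(sqrt(2)*3^(1/4)*b/2)


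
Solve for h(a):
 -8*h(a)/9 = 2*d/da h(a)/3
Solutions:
 h(a) = C1*exp(-4*a/3)


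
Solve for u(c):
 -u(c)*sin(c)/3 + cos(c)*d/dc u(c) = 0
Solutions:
 u(c) = C1/cos(c)^(1/3)


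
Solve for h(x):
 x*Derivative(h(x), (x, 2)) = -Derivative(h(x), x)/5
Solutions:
 h(x) = C1 + C2*x^(4/5)


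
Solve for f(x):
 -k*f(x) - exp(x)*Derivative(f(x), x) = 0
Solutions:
 f(x) = C1*exp(k*exp(-x))


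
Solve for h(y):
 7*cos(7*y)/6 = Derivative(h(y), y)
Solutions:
 h(y) = C1 + sin(7*y)/6


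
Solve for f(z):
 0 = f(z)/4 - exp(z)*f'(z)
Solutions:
 f(z) = C1*exp(-exp(-z)/4)


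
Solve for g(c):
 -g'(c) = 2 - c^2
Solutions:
 g(c) = C1 + c^3/3 - 2*c


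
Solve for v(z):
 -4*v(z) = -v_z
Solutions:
 v(z) = C1*exp(4*z)


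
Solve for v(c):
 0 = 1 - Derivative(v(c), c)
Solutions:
 v(c) = C1 + c


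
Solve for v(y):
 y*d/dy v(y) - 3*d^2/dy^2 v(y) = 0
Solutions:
 v(y) = C1 + C2*erfi(sqrt(6)*y/6)


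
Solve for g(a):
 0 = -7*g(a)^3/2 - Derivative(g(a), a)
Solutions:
 g(a) = -sqrt(-1/(C1 - 7*a))
 g(a) = sqrt(-1/(C1 - 7*a))


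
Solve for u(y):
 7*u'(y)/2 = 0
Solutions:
 u(y) = C1


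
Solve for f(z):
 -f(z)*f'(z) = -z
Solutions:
 f(z) = -sqrt(C1 + z^2)
 f(z) = sqrt(C1 + z^2)


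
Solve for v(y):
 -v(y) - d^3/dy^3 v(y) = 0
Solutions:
 v(y) = C3*exp(-y) + (C1*sin(sqrt(3)*y/2) + C2*cos(sqrt(3)*y/2))*exp(y/2)


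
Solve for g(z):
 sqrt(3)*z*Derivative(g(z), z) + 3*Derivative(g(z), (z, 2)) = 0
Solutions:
 g(z) = C1 + C2*erf(sqrt(2)*3^(3/4)*z/6)


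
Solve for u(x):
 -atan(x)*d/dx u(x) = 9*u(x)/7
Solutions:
 u(x) = C1*exp(-9*Integral(1/atan(x), x)/7)


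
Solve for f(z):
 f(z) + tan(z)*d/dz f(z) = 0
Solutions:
 f(z) = C1/sin(z)


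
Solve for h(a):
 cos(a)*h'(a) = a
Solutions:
 h(a) = C1 + Integral(a/cos(a), a)


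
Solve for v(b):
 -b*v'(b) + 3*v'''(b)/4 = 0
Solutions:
 v(b) = C1 + Integral(C2*airyai(6^(2/3)*b/3) + C3*airybi(6^(2/3)*b/3), b)


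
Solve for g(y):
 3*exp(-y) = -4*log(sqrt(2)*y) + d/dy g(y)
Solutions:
 g(y) = C1 + 4*y*log(y) + 2*y*(-2 + log(2)) - 3*exp(-y)


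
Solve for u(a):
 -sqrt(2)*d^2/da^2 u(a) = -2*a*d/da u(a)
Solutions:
 u(a) = C1 + C2*erfi(2^(3/4)*a/2)
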